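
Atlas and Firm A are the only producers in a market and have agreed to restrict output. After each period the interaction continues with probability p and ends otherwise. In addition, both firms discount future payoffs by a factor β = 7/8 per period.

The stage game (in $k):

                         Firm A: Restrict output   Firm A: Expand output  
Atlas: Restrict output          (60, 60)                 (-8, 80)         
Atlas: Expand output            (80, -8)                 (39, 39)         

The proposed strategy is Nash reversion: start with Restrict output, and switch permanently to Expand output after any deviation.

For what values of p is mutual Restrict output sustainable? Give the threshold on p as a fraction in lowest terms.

160/287

With continuation probability p and discount β, the effective per-period discount factor is βp.
Grim-trigger IC: βp ≥ (80−60)/(80−39) = 20/41.
So p ≥ (20/41)/(7/8) = 160/287.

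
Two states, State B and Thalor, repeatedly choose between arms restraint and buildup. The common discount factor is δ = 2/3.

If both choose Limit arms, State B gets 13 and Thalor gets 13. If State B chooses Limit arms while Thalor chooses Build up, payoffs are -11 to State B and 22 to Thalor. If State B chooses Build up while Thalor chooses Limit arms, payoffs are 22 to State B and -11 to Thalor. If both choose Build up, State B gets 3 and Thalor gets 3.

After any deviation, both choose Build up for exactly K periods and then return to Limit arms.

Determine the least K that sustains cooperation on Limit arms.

2

No profitable deviation requires (13−3)(δ+…+δ^K) ≥ 22−13, i.e. δ+…+δ^K ≥ 9/10 ≈ 0.9000.
With δ = 2/3, the partial sums are K=1: 0.6667, K=2: 1.1111.
K = 2 is the first length at which the sum reaches 0.9000.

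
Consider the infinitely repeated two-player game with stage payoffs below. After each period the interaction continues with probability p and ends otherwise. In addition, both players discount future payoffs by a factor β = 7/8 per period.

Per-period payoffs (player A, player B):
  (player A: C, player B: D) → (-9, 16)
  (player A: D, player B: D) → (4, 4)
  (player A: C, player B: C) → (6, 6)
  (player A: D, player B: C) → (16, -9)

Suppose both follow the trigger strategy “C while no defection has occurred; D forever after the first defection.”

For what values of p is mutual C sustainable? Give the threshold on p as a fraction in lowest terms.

Expected continuation weight on next period's payoff is β·p = 7/8·p, which plays the role of the discount factor.
Cooperation requires 7/8·p ≥ (16−6)/(16−4) = 5/6, hence p ≥ 20/21.

20/21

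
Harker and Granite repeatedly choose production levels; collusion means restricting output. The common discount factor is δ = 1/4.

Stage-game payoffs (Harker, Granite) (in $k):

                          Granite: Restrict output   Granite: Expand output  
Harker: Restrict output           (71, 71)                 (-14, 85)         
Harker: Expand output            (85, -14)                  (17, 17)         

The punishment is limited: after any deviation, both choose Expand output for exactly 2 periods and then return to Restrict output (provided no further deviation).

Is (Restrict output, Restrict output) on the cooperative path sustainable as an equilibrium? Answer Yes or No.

Yes

IC: δ+…+δ^2 ≥ (85−71)/(71−17) = 7/27.
At δ = 1/4: partial sum = 0.3125 ≥ 0.2593. Cooperation sustainable.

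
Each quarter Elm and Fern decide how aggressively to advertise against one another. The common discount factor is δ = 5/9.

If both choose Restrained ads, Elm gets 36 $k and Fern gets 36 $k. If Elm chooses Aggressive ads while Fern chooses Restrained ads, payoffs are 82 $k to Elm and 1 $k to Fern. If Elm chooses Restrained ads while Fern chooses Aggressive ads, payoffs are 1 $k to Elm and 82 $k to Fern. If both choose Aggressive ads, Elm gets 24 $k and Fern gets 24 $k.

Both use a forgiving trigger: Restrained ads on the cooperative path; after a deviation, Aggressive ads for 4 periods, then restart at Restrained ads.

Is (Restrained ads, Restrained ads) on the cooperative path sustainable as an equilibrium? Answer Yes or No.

A one-shot deviation gives 82 now, then 24 for 4 periods, then back to 36.
Gain from deviating: (82−36) today; loss: (36−24) in each of the next 4 periods.
No-deviation condition: (36−24)(δ+…+δ^4) ≥ 82−36, i.e. δ+…+δ^4 ≥ 23/6.
At δ = 5/9: δ+…+δ^4 = 1.1309 < 3.8333.
So cooperation is not sustainable.

No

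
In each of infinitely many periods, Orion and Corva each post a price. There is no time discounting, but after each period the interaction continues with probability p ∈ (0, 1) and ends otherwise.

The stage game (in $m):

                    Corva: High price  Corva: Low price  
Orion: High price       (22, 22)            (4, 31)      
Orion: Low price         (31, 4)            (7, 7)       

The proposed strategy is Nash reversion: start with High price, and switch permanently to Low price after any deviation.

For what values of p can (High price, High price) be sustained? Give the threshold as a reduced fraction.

3/8

With no time discounting, the continuation probability p plays the role of the discount factor.
Grim-trigger IC: 22/(1−p) ≥ 31 + 7p/(1−p) ⇒ p ≥ (31−22)/(31−7) = 3/8.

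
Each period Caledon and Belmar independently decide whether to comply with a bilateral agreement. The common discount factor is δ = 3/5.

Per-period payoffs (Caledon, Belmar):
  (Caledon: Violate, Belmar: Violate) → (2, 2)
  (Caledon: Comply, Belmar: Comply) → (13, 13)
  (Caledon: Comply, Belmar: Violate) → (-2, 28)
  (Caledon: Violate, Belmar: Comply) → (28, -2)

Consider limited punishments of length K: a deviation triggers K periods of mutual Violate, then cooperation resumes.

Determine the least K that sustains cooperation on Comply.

IC: δ(1−δ^K)/(1−δ) ≥ (28−13)/(13−2) = 15/11.
With δ = 3/5: need 1 − δ^K ≥ 15/11·(1−3/5)/(3/5), i.e. δ^K ≤ 0.0909.
Since (3/5)^4 = 0.1296 and (3/5)^5 = 0.0778, the smallest such K is 5.

5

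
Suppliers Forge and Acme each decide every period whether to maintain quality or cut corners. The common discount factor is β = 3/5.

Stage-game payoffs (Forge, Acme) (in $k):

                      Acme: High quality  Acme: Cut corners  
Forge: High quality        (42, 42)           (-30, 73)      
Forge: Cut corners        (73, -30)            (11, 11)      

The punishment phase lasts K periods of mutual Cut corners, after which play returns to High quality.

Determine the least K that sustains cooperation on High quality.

3

IC: β(1−β^K)/(1−β) ≥ (73−42)/(42−11) = 1.
With β = 3/5: need 1 − β^K ≥ 1·(1−3/5)/(3/5), i.e. β^K ≤ 0.3333.
Since (3/5)^2 = 0.3600 and (3/5)^3 = 0.2160, the smallest such K is 3.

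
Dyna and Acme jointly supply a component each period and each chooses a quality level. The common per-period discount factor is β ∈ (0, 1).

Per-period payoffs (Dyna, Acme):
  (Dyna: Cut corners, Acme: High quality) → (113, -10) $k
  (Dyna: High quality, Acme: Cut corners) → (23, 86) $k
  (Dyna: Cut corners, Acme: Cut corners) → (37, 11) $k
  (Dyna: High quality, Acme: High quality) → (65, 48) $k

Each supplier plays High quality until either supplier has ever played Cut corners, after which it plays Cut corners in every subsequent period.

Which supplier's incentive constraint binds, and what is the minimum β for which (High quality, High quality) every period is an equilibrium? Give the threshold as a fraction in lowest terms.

Dyna; β ≥ 12/19

Dyna: cooperation gives 65 each period; deviation gives 113 once then 37 forever.
  65/(1−β) ≥ 113 + 37β/(1−β) ⇒ β ≥ 48/76 = 12/19.
Acme: cooperation gives 48 each period; deviation gives 86 once then 11 forever.
  β ≥ 38/75.
Both must hold, so the binding constraint is Dyna's: β ≥ 12/19.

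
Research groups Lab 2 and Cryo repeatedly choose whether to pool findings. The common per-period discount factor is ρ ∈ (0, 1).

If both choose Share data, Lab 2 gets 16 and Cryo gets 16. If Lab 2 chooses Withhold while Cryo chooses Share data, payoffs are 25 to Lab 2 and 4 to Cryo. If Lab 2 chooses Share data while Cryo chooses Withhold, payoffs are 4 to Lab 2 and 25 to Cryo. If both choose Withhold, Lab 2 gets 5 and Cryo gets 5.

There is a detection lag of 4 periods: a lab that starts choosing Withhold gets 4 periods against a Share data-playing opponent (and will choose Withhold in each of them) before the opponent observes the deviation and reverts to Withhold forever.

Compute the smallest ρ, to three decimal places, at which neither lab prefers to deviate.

A deviator earns 25 for 4 periods, then 5 forever; cooperating earns 16 forever. Multiplying the IC by (1−ρ):
16 ≥ 25(1−ρ^4) + 5ρ^4, so 20·ρ^4 ≥ 9 and ρ^4 ≥ 9/20.
ρ ≥ (9/20)^(1/4) ≈ 0.819.

0.819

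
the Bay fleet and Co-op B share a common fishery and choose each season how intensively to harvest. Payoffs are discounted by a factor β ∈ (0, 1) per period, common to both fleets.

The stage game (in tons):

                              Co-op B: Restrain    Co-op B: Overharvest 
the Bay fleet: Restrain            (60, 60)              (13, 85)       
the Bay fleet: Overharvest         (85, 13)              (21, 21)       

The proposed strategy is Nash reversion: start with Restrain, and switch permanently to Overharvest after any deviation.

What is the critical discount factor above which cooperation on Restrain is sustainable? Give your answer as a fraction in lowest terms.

60/(1−β) ≥ 85 + 21β/(1−β)
60 ≥ 85 − 64β
β ≥ 25/64.

25/64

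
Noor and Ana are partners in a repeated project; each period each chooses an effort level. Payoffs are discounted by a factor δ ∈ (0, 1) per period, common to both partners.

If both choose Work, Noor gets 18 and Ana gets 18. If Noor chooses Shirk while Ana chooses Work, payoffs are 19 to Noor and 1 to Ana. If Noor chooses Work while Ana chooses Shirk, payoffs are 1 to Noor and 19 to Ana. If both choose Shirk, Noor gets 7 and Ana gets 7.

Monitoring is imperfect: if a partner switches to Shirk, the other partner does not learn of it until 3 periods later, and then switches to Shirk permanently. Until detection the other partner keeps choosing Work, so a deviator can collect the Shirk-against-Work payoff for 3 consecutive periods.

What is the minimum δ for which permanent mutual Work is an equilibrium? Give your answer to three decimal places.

The best deviation is to choose Shirk for all 3 undetected periods, earning 19 each, then 7 forever once detected.
Deviation value: 19(1−δ^3)/(1−δ) + 7δ^3/(1−δ); cooperation value: 18/(1−δ).
IC: 18 ≥ 19(1−δ^3) + 7δ^3 = 19 − 12δ^3.
So δ^3 ≥ 1/12, giving δ ≥ (1/12)^(1/3) ≈ 0.437.

0.437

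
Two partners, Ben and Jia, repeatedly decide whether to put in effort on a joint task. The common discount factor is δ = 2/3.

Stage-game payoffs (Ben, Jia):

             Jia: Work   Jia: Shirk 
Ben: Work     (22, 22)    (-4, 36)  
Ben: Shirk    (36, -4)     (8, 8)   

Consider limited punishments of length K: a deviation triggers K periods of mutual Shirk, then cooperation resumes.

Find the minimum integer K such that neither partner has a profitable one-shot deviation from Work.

2

No profitable deviation requires (22−8)(δ+…+δ^K) ≥ 36−22, i.e. δ+…+δ^K ≥ 1 ≈ 1.0000.
With δ = 2/3, the partial sums are K=1: 0.6667, K=2: 1.1111.
K = 2 is the first length at which the sum reaches 1.0000.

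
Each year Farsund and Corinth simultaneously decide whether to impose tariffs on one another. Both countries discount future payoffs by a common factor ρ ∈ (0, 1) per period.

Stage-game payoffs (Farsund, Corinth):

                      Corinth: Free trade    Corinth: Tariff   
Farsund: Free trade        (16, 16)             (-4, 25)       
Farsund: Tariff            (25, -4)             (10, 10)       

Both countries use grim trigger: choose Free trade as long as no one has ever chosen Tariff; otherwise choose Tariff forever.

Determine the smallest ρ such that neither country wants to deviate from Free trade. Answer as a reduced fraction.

3/5

Cooperation forever yields 16 each period: 16/(1−ρ).
Deviating yields 25 once, then 10 forever: 25 + 10ρ/(1−ρ).
No profitable deviation requires 16/(1−ρ) ≥ 25 + 10ρ/(1−ρ).
Multiplying by (1−ρ): 16 ≥ 25(1−ρ) + 10ρ = 25 − 15ρ.
So 15ρ ≥ 9, i.e. ρ ≥ 9/15 = 3/5.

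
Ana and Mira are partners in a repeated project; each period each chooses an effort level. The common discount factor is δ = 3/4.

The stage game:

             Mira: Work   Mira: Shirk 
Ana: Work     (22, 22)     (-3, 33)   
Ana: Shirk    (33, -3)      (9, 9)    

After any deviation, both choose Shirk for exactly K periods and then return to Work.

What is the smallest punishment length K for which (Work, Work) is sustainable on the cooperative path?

2

IC: δ(1−δ^K)/(1−δ) ≥ (33−22)/(22−9) = 11/13.
With δ = 3/4: need 1 − δ^K ≥ 11/13·(1−3/4)/(3/4), i.e. δ^K ≤ 0.7179.
Since (3/4)^1 = 0.7500 and (3/4)^2 = 0.5625, the smallest such K is 2.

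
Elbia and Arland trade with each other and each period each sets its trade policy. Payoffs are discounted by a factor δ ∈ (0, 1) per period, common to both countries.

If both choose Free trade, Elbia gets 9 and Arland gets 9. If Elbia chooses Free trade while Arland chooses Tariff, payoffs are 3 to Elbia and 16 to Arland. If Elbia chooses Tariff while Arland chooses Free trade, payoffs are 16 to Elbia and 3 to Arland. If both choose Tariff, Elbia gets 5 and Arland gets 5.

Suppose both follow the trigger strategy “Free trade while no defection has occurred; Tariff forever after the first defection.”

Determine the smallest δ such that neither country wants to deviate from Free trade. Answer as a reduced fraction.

7/11

One-period gain from deviating is 16 − 9 = 7. The loss is 9 − 5 = 4 in every subsequent period, with present value 4·δ/(1−δ).
Deviation is unprofitable when 4·δ/(1−δ) ≥ 7, i.e. δ/(1−δ) ≥ 7/4.
Equivalently δ ≥ 7/(7+4) = 7/11.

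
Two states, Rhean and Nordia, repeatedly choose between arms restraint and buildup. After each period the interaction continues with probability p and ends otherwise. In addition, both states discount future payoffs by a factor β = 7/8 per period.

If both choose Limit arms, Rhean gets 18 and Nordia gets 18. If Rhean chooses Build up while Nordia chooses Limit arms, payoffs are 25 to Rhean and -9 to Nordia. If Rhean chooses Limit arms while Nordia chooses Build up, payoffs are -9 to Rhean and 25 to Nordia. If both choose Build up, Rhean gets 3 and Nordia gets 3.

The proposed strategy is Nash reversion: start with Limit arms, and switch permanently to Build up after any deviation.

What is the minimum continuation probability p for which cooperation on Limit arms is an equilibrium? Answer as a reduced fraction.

4/11

With continuation probability p and discount β, the effective per-period discount factor is βp.
Grim-trigger IC: βp ≥ (25−18)/(25−3) = 7/22.
So p ≥ (7/22)/(7/8) = 4/11.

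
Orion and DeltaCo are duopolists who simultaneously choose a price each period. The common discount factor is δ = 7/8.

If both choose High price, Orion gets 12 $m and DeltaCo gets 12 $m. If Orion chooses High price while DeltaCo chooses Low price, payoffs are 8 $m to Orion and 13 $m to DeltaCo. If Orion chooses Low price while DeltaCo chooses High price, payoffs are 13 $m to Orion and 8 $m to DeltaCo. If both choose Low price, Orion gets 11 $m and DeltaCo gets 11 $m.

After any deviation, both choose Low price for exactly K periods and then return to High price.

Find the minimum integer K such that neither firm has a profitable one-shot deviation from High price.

No profitable deviation requires (12−11)(δ+…+δ^K) ≥ 13−12, i.e. δ+…+δ^K ≥ 1 ≈ 1.0000.
With δ = 7/8, the partial sums are K=1: 0.8750, K=2: 1.6406.
K = 2 is the first length at which the sum reaches 1.0000.

2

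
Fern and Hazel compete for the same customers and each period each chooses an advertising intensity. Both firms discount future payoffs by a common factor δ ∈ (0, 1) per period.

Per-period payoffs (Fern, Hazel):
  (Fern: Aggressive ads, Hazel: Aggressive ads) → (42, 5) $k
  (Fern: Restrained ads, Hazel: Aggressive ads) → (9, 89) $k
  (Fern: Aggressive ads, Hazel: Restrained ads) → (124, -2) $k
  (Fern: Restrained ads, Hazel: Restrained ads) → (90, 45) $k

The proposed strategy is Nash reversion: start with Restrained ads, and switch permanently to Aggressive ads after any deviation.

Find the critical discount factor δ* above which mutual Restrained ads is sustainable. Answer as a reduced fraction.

11/21

Fern: cooperation gives 90 each period; deviation gives 124 once then 42 forever.
  90/(1−δ) ≥ 124 + 42δ/(1−δ) ⇒ δ ≥ 34/82 = 17/41.
Hazel: cooperation gives 45 each period; deviation gives 89 once then 5 forever.
  δ ≥ 44/84 = 11/21.
Both must hold, so the binding constraint is Hazel's: δ ≥ 11/21.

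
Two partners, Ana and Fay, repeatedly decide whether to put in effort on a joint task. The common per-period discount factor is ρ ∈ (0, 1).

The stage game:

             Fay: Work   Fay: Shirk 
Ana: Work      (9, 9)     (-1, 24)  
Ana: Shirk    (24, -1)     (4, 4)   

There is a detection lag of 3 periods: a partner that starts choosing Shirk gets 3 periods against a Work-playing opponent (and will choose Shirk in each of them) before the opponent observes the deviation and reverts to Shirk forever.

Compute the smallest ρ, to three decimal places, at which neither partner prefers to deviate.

A deviator earns 24 for 3 periods, then 4 forever; cooperating earns 9 forever. Multiplying the IC by (1−ρ):
9 ≥ 24(1−ρ^3) + 4ρ^3, so 20·ρ^3 ≥ 15 and ρ^3 ≥ 3/4.
ρ ≥ (3/4)^(1/3) ≈ 0.909.

0.909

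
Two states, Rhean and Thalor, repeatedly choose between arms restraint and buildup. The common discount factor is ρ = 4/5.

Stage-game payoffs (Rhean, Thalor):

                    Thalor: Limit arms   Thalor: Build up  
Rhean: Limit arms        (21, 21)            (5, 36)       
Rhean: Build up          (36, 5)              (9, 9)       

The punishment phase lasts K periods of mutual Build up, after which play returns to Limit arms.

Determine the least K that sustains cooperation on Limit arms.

IC: ρ(1−ρ^K)/(1−ρ) ≥ (36−21)/(21−9) = 5/4.
With ρ = 4/5: need 1 − ρ^K ≥ 5/4·(1−4/5)/(4/5), i.e. ρ^K ≤ 0.6875.
Since (4/5)^1 = 0.8000 and (4/5)^2 = 0.6400, the smallest such K is 2.

2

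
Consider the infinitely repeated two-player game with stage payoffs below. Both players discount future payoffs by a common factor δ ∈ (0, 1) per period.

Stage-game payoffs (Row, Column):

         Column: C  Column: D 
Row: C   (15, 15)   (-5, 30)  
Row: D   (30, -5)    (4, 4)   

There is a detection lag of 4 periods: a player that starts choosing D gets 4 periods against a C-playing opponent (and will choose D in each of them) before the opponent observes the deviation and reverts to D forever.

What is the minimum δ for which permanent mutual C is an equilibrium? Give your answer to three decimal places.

0.872

The best deviation is to choose D for all 4 undetected periods, earning 30 each, then 4 forever once detected.
Deviation value: 30(1−δ^4)/(1−δ) + 4δ^4/(1−δ); cooperation value: 15/(1−δ).
IC: 15 ≥ 30(1−δ^4) + 4δ^4 = 30 − 26δ^4.
So δ^4 ≥ 15/26, giving δ ≥ (15/26)^(1/4) ≈ 0.872.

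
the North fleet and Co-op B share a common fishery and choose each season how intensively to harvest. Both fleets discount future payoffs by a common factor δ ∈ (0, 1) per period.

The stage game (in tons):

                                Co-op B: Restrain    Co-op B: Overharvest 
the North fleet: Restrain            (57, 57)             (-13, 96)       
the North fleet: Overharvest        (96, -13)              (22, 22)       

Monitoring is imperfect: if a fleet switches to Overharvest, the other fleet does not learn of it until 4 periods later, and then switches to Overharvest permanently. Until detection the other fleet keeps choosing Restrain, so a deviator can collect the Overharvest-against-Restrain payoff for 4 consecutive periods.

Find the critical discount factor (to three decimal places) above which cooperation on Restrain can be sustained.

0.852

Deviating for the 4 undetected periods gains 96−57 = 39 per period over cooperation, then loses 57−22 = 35 per period forever once punishment starts.
Gain: 39(1 + δ + … + δ^3); loss: 35·δ^4/(1−δ).
No profitable deviation ⇔ 39(1−δ^4) ≤ 35·δ^4, i.e. δ^4 ≥ 39/(39+35) = 39/74.
Hence δ ≥ (39/74)^(1/4) ≈ 0.852.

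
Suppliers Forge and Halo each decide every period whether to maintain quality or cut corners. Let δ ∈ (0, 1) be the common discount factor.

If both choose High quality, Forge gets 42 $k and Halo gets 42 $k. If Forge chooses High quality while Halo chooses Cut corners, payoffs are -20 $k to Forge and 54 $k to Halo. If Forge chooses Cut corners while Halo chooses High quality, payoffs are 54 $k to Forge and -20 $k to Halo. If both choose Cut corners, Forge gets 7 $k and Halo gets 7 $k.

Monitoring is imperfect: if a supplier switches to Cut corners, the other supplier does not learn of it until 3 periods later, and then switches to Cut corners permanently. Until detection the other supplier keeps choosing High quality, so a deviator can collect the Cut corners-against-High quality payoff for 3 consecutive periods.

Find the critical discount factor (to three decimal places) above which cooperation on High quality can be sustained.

0.634

The best deviation is to choose Cut corners for all 3 undetected periods, earning 54 each, then 7 forever once detected.
Deviation value: 54(1−δ^3)/(1−δ) + 7δ^3/(1−δ); cooperation value: 42/(1−δ).
IC: 42 ≥ 54(1−δ^3) + 7δ^3 = 54 − 47δ^3.
So δ^3 ≥ 12/47, giving δ ≥ (12/47)^(1/3) ≈ 0.634.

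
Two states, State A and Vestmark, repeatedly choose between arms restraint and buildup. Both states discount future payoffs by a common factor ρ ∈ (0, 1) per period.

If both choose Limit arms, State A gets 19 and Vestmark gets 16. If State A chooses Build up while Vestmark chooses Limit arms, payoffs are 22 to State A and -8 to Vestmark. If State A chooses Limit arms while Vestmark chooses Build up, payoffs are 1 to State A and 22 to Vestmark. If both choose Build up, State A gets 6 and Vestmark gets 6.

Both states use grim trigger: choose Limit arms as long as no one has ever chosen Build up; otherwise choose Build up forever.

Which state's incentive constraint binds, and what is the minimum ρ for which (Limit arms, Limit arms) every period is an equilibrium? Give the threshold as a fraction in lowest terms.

For State A: deviation gain 22−19 = 3, per-period punishment loss 19−6 = 13. IC gives ρ ≥ 3/16.
For Vestmark: gain 6, loss 10 per period, so ρ ≥ 6/16 = 3/8.
The tighter constraint is Vestmark's, so cooperation needs ρ ≥ 3/8.

Vestmark; ρ ≥ 3/8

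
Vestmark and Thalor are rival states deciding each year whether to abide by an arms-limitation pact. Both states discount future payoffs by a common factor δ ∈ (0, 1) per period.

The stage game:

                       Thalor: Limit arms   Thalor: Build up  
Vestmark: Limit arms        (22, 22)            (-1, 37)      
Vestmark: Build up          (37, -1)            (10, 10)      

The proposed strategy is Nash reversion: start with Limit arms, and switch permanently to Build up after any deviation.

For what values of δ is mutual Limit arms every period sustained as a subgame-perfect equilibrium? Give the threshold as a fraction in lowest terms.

22/(1−δ) ≥ 37 + 10δ/(1−δ)
22 ≥ 37 − 27δ
δ ≥ 15/27 = 5/9.

5/9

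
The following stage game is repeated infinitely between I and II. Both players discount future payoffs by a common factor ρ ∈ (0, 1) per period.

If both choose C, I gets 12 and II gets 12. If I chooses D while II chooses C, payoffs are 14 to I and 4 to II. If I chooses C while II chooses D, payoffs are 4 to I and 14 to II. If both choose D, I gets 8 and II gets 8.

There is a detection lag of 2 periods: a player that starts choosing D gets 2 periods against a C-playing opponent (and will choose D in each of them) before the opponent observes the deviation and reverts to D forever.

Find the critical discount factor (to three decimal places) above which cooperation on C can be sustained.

Deviating for the 2 undetected periods gains 14−12 = 2 per period over cooperation, then loses 12−8 = 4 per period forever once punishment starts.
Gain: 2(1 + ρ + … + ρ^1); loss: 4·ρ^2/(1−ρ).
No profitable deviation ⇔ 2(1−ρ^2) ≤ 4·ρ^2, i.e. ρ^2 ≥ 2/(2+4) = 1/3.
Hence ρ ≥ (1/3)^(1/2) ≈ 0.577.

0.577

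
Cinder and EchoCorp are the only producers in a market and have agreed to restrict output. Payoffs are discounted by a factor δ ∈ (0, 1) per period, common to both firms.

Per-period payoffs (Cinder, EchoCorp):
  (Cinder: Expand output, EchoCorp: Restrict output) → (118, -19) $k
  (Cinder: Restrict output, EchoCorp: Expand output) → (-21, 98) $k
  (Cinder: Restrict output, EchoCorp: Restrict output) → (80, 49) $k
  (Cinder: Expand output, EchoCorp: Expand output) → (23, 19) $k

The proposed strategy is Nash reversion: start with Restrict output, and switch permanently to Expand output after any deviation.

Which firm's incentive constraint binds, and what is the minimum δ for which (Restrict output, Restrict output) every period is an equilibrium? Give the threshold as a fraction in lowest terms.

EchoCorp; δ ≥ 49/79

Cinder's threshold: (118−80)/(118−23) = 2/5.
EchoCorp's threshold: (98−49)/(98−19) = 49/79.
2/5 < 49/79, so EchoCorp binds and δ* = 49/79.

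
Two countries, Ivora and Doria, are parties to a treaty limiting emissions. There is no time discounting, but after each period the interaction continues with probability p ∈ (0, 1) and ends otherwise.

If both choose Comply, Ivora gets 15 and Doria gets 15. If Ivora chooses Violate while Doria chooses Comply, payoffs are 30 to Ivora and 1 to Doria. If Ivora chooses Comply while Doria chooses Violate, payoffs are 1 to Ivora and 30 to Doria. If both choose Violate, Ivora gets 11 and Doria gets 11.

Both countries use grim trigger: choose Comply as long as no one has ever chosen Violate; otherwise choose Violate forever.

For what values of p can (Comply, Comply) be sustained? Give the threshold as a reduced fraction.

15/19

Expected cooperation value is 15 + p·15 + p²·15 + … = 15/(1−p); deviation gives 30 + p·11/(1−p).
15 ≥ 30(1−p) + 11p ⇒ 19p ≥ 15 ⇒ p ≥ 15/19.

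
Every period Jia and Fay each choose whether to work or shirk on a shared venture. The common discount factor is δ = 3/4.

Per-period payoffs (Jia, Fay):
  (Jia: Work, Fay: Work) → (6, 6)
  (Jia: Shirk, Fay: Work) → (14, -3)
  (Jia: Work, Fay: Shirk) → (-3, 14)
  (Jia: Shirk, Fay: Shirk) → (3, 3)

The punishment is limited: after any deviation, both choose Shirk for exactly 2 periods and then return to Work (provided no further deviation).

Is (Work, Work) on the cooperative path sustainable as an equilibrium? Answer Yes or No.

No

IC: δ+…+δ^2 ≥ (14−6)/(6−3) = 8/3.
At δ = 3/4: partial sum = 1.3125 < 2.6667. Cooperation not sustainable.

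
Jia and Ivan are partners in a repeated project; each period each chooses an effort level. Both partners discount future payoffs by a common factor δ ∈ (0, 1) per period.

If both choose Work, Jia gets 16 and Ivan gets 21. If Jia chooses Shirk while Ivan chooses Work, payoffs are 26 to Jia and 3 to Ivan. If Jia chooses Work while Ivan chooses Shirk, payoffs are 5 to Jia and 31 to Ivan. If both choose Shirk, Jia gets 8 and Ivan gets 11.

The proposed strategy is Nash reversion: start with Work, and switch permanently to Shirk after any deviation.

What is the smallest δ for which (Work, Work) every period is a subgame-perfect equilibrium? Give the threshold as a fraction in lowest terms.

5/9

Jia's threshold: (26−16)/(26−8) = 5/9.
Ivan's threshold: (31−21)/(31−11) = 1/2.
5/9 > 1/2, so Jia binds and δ* = 5/9.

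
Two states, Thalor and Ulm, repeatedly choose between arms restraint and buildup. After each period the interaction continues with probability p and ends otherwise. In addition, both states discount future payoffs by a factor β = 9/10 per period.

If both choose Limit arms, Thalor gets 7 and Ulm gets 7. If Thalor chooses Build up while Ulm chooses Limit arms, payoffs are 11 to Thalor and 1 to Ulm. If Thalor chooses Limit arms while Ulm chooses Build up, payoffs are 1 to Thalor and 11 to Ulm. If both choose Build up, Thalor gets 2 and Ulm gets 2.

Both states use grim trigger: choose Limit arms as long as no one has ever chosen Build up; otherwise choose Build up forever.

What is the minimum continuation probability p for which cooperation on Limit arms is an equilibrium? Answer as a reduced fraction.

With continuation probability p and discount β, the effective per-period discount factor is βp.
Grim-trigger IC: βp ≥ (11−7)/(11−2) = 4/9.
So p ≥ (4/9)/(9/10) = 40/81.

40/81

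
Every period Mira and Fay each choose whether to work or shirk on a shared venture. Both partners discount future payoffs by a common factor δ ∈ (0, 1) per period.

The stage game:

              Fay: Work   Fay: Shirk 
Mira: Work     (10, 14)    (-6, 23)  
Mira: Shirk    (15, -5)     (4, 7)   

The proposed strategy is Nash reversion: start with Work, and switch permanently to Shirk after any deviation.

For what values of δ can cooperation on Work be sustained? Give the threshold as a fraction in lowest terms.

9/16

For Mira: deviation gain 15−10 = 5, per-period punishment loss 10−4 = 6. IC gives δ ≥ 5/11.
For Fay: gain 9, loss 7 per period, so δ ≥ 9/16.
The tighter constraint is Fay's, so cooperation needs δ ≥ 9/16.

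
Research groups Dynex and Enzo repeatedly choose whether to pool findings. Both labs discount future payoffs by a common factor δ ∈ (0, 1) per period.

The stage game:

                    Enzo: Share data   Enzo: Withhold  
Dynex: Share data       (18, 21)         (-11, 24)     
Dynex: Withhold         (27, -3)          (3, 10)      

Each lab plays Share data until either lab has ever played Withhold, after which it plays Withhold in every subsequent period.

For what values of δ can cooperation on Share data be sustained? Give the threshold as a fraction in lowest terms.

3/8

For Dynex: deviation gain 27−18 = 9, per-period punishment loss 18−3 = 15. IC gives δ ≥ 9/24 = 3/8.
For Enzo: gain 3, loss 11 per period, so δ ≥ 3/14.
The tighter constraint is Dynex's, so cooperation needs δ ≥ 3/8.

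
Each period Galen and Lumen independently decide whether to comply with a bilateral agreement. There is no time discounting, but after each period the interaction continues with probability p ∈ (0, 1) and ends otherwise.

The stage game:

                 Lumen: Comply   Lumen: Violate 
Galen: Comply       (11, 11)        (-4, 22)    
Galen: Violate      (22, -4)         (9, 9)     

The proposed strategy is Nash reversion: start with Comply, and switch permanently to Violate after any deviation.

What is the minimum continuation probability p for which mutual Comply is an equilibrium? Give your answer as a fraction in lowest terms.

11/13

With no time discounting, the continuation probability p plays the role of the discount factor.
Grim-trigger IC: 11/(1−p) ≥ 22 + 9p/(1−p) ⇒ p ≥ (22−11)/(22−9) = 11/13.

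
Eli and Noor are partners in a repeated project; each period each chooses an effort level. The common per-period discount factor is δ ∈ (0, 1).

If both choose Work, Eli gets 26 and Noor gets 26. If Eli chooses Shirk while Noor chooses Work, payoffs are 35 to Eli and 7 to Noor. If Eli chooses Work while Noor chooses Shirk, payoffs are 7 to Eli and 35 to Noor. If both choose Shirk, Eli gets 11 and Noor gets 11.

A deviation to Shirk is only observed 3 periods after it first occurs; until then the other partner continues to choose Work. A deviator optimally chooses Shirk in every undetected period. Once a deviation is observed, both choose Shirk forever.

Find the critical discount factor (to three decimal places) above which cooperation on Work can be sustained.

A deviator earns 35 for 3 periods, then 11 forever; cooperating earns 26 forever. Multiplying the IC by (1−δ):
26 ≥ 35(1−δ^3) + 11δ^3, so 24·δ^3 ≥ 9 and δ^3 ≥ 3/8.
δ ≥ (3/8)^(1/3) ≈ 0.721.

0.721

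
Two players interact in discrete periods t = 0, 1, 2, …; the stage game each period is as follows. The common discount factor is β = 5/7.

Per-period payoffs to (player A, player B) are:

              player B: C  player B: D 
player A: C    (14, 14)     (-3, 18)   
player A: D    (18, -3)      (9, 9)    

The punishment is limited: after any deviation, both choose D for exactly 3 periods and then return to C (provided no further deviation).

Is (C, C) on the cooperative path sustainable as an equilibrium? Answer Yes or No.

A one-shot deviation gives 18 now, then 9 for 3 periods, then back to 14.
Gain from deviating: (18−14) today; loss: (14−9) in each of the next 3 periods.
No-deviation condition: (14−9)(β+…+β^3) ≥ 18−14, i.e. β+…+β^3 ≥ 4/5.
At β = 5/7: β+…+β^3 = 1.5889 ≥ 0.8000.
So cooperation is sustainable.

Yes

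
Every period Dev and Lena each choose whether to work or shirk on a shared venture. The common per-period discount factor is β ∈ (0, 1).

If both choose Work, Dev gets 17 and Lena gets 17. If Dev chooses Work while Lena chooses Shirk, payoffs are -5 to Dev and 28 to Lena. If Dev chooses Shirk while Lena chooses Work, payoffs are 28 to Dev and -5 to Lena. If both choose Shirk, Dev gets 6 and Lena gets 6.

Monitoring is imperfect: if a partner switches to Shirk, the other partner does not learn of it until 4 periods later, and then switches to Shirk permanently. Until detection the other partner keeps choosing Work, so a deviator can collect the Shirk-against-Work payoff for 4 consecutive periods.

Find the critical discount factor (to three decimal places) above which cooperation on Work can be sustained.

0.841

Deviating for the 4 undetected periods gains 28−17 = 11 per period over cooperation, then loses 17−6 = 11 per period forever once punishment starts.
Gain: 11(1 + β + … + β^3); loss: 11·β^4/(1−β).
No profitable deviation ⇔ 11(1−β^4) ≤ 11·β^4, i.e. β^4 ≥ 11/(11+11) = 1/2.
Hence β ≥ (1/2)^(1/4) ≈ 0.841.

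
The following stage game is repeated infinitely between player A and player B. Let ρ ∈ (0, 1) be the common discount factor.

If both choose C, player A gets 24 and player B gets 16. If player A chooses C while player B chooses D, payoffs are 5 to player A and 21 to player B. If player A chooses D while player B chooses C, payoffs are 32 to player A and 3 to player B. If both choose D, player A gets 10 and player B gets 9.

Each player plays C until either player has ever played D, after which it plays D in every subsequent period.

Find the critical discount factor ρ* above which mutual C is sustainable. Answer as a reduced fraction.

5/12

player A's threshold: (32−24)/(32−10) = 4/11.
player B's threshold: (21−16)/(21−9) = 5/12.
4/11 < 5/12, so player B binds and ρ* = 5/12.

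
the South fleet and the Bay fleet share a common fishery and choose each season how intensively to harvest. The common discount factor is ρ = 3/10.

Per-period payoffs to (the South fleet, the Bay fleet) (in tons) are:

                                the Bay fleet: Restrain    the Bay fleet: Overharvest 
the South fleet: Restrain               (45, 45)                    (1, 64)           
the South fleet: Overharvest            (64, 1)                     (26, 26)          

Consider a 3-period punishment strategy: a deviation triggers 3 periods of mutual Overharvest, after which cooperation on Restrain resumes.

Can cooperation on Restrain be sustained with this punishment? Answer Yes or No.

No

Comparing payoff streams over the 4 periods until play realigns: cooperate → 45(1+ρ+…+ρ^3); deviate → 64 + 26(ρ+…+ρ^3).
Cooperation is sustained iff (45−26)(ρ+…+ρ^3) ≥ 64−45.
ρ+…+ρ^3 = 3/10·(1−(3/10)^3)/(1−3/10) = 0.4170, and (64−45)/(45−26) = 1.0000.
0.4170 < 1.0000, so cooperation is not sustainable.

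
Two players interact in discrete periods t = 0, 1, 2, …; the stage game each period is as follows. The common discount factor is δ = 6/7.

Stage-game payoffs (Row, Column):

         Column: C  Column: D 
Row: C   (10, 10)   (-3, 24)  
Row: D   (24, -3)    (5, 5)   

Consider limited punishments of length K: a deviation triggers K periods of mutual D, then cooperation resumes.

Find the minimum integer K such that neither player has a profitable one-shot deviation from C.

5

Need Σ_{k=1}^{K} δ^k ≥ (24−10)/(10−5) = 2.8000 at δ = 6/7.
At K = 4 the sum is 2.7613 < 2.8000; at K = 5 it is 3.2240 ≥ 2.8000.
So the minimum punishment length is K = 5.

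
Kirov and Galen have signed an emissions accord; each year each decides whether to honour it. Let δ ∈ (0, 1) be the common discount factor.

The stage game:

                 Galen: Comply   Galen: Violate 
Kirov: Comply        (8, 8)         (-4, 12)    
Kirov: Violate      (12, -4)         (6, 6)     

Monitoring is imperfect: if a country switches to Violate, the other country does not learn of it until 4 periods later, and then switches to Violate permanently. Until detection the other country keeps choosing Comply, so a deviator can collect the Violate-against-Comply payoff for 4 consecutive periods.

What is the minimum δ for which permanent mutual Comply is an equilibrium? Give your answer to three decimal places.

The best deviation is to choose Violate for all 4 undetected periods, earning 12 each, then 6 forever once detected.
Deviation value: 12(1−δ^4)/(1−δ) + 6δ^4/(1−δ); cooperation value: 8/(1−δ).
IC: 8 ≥ 12(1−δ^4) + 6δ^4 = 12 − 6δ^4.
So δ^4 ≥ 4/6 = 2/3, giving δ ≥ (2/3)^(1/4) ≈ 0.904.

0.904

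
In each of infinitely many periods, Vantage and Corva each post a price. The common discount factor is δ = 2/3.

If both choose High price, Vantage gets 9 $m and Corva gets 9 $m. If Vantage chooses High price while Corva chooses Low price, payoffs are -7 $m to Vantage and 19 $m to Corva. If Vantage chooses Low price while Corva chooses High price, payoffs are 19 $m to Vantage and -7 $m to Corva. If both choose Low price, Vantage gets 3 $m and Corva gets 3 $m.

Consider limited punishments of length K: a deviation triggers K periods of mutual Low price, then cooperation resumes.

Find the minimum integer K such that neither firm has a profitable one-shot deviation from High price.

Need Σ_{k=1}^{K} δ^k ≥ (19−9)/(9−3) = 1.6667 at δ = 2/3.
At K = 4 the sum is 1.6049 < 1.6667; at K = 5 it is 1.7366 ≥ 1.6667.
So the minimum punishment length is K = 5.

5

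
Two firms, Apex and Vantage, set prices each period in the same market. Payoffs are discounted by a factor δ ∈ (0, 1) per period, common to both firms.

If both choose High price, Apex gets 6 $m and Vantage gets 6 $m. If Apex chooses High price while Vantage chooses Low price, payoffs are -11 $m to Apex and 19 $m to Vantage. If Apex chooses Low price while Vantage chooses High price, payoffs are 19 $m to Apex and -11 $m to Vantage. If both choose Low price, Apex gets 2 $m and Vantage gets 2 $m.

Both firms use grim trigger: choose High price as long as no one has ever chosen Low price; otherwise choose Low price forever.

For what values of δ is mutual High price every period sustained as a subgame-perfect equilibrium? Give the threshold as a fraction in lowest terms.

One-period gain from deviating is 19 − 6 = 13. The loss is 6 − 2 = 4 in every subsequent period, with present value 4·δ/(1−δ).
Deviation is unprofitable when 4·δ/(1−δ) ≥ 13, i.e. δ/(1−δ) ≥ 13/4.
Equivalently δ ≥ 13/(13+4) = 13/17.

13/17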